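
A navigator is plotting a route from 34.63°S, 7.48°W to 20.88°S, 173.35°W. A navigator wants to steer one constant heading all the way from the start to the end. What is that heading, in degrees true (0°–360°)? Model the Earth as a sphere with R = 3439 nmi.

275.4°

Meridional parts: M(φ₁)=-0.6450, M(φ₂)=-0.3728 → ΔM = +0.2722;  Δλ = -2.8950 rad
tan C = Δλ / ΔM = -10.6354 → C = 275.37°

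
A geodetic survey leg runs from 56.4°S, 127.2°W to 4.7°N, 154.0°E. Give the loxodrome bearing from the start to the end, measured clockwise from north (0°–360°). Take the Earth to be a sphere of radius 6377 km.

312.9°

Δψ = ln[tan(π/4+φ₂/2)/tan(π/4+φ₁/2)] = +1.2797
Δλ = -1.3753 rad (taken the short way round)
course = atan2(Δλ, Δψ) = 312.94°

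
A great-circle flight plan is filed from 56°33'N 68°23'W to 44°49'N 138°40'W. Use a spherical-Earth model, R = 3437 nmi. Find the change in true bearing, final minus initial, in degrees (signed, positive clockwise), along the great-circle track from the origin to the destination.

Initial bearing θ₁ = atan2(sin Δλ cos φ₂, cos φ₁ sin φ₂ − sin φ₁ cos φ₂ cos Δλ) = 285.79°
Final bearing θ₂ = (initial bearing from the destination back to the start) + 180° = 228.39°
Δθ = θ₂ − θ₁ = -57.4°

-57.4°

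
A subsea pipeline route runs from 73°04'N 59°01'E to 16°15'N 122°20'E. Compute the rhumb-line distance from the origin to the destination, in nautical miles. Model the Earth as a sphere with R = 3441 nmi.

Rhumb course C = atan2(Δλ, Δψ) with Δψ = ln[tan(π/4+φ₂/2)/tan(π/4+φ₁/2)] = -1.6173, Δλ = +1.1051 → C = 145.66°
d = R·|Δφ| / |cos C| = 3441·0.99164 / 0.82566 = 4133 nmi

4133 nmi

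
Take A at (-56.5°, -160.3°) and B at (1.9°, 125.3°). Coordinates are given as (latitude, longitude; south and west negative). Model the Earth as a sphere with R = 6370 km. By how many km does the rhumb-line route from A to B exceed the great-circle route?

Great circle: cos σ = sin φ₁ sin φ₂ + cos φ₁ cos φ₂ cos Δλ,  σ = 1.4498 rad → d_gc = 9235.3 km
Rhumb line: Δψ = +1.2339, q = Δφ/Δψ = 0.8260, d_rh = R√(Δφ²+q²Δλ²) = 9425.6 km
Excess = 9425.6 − 9235.3 = 190.3 ≈ 190 km

190 km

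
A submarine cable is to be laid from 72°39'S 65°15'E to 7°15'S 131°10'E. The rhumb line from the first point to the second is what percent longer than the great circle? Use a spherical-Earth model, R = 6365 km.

Great circle: σ = 1.3272 rad → d_gc = Rσ = 8447.8 km
Rhumb: Δφ = +1.1414, Δλ = +1.1505, Δψ = +1.7532, q = Δφ/Δψ = 0.6511 → d_rh = R√(Δφ²+q²Δλ²) = 8689.8 km
Excess = (8689.8 − 8447.8) / 8447.8 = 242.0 / 8447.8 = 2.86% ≈ 2.9%

2.9%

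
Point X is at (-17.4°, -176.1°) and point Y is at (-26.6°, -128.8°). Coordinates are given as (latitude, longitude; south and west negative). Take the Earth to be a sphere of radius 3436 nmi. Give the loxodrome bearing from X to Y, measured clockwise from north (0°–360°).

Meridional parts: M(φ₁)=-0.3085, M(φ₂)=-0.4819 → ΔM = -0.1734;  Δλ = +0.8255 rad
tan C = Δλ / ΔM = -4.7601 → C = 101.86°

101.9°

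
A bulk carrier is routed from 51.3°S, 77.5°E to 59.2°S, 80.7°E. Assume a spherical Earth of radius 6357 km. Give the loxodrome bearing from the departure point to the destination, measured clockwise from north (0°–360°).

167.1°

Meridional parts: M(φ₁)=-1.0465, M(φ₂)=-1.2894 → ΔM = -0.2429;  Δλ = +0.0559 rad
tan C = Δλ / ΔM = -0.2299 → C = 167.05°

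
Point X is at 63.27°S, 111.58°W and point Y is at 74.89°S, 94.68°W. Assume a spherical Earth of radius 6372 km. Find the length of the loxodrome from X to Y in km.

Rhumb course C = atan2(Δλ, Δψ) with Δψ = ln[tan(π/4+φ₂/2)/tan(π/4+φ₁/2)] = -0.5830, Δλ = +0.2950 → C = 153.16°
d = R·|Δφ| / |cos C| = 6372·0.20281 / 0.89229 = 1448 km

1448 km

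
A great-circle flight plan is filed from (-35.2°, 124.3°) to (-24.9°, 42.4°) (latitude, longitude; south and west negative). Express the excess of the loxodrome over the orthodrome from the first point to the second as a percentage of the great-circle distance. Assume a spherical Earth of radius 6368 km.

2.6%

Great circle: σ = 1.2163 rad → d_gc = Rσ = 7745.3 km
Rhumb: Δφ = +0.1798, Δλ = -1.4294, Δψ = +0.2082, q = Δφ/Δψ = 0.8636 → d_rh = R√(Δφ²+q²Δλ²) = 7944.3 km
Excess = (7944.3 − 7745.3) / 7745.3 = 199.0 / 7745.3 = 2.57% ≈ 2.6%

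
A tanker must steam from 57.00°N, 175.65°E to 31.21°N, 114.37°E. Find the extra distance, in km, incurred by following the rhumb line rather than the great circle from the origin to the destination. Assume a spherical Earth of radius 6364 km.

138 km

Great circle: cos σ = sin φ₁ sin φ₂ + cos φ₁ cos φ₂ cos Δλ,  σ = 0.8521 rad → d_gc = 5422.7 km
Rhumb line: Δψ = -0.6428, q = Δφ/Δψ = 0.7002, d_rh = R√(Δφ²+q²Δλ²) = 5560.7 km
Excess = 5560.7 − 5422.7 = 138.0 ≈ 138 km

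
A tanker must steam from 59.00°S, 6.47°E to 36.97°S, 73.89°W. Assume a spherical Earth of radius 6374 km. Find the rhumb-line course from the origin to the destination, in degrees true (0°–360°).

Meridional parts: M(φ₁)=-1.2826, M(φ₂)=-0.6953 → ΔM = +0.5872;  Δλ = -1.4025 rad
tan C = Δλ / ΔM = -2.3884 → C = 292.72°

292.7°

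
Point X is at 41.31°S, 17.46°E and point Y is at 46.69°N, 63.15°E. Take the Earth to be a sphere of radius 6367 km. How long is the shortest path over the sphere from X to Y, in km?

10770 km

Haversine: a = sin²(Δφ/2)+cos φ₁ cos φ₂ sin²(Δλ/2) = 0.56021;  σ = 2·atan2(√a,√(1−a))
σ = 96.917° → d = Rσ = 6367·1.69152 = 10770 km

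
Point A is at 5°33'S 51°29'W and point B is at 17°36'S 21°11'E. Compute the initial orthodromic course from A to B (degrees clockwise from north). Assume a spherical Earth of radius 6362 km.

θ = atan2( sin Δλ·cos φ₂ ,  cos φ₁ sin φ₂ − sin φ₁ cos φ₂ cos Δλ )
  = atan2(+0.9099, -0.2735) = 106.73°

106.7°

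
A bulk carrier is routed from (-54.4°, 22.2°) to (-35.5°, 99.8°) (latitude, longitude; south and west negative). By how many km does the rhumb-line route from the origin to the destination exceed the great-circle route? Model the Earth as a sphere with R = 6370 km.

Great circle: cos σ = sin φ₁ sin φ₂ + cos φ₁ cos φ₂ cos Δλ,  σ = 0.9595 rad → d_gc = 6112.0 km
Rhumb line: Δψ = +0.4726, q = Δφ/Δψ = 0.6980, d_rh = R√(Δφ²+q²Δλ²) = 6378.0 km
Excess = 6378.0 − 6112.0 = 266.0 ≈ 266 km

266 km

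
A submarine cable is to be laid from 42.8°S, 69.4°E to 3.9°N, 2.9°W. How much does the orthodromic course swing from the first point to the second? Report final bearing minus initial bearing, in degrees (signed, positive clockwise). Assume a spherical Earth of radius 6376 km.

Initial bearing θ₁ = atan2(sin Δλ cos φ₂, cos φ₁ sin φ₂ − sin φ₁ cos φ₂ cos Δλ) = 285.07°
Final bearing θ₂ = (initial bearing from the destination back to the start) + 180° = 314.75°
Δθ = θ₂ − θ₁ = +29.7°

+29.7°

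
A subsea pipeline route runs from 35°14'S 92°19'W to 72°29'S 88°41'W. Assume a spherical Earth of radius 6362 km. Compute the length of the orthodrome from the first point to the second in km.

Haversine: a = sin²(Δφ/2)+cos φ₁ cos φ₂ sin²(Δλ/2) = 0.10225;  σ = 2·atan2(√a,√(1−a))
σ = 37.297° → d = Rσ = 6362·0.65095 = 4141 km

4141 km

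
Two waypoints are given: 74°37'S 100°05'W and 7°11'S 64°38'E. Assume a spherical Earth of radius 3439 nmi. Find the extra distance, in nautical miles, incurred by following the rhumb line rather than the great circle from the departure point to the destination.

1543 nmi

Great circle: cos σ = sin φ₁ sin φ₂ + cos φ₁ cos φ₂ cos Δλ,  σ = 1.7045 rad → d_gc = 5861.83 nmi
Rhumb line: Δψ = +1.8764, q = Δφ/Δψ = 0.6272, d_rh = R√(Δφ²+q²Δλ²) = 7405.30 nmi
Excess = 7405.30 − 5861.83 = 1543.47 ≈ 1543 nmi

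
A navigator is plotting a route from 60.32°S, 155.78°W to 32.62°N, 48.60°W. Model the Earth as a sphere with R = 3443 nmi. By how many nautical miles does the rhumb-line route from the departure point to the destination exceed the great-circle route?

Great circle: cos σ = sin φ₁ sin φ₂ + cos φ₁ cos φ₂ cos Δλ,  σ = 2.2037 rad → d_gc = 7587.5 nmi
Rhumb line: Δψ = +1.9310, q = Δφ/Δψ = 0.8400, d_rh = R√(Δφ²+q²Δλ²) = 7775.8 nmi
Excess = 7775.8 − 7587.5 = 188.3 ≈ 188 nmi

188 nmi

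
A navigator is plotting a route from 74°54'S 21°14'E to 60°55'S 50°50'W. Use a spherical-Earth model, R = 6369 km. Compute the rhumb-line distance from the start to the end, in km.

3301 km

Δψ = ln[tan(π/4+φ₂/2)/tan(π/4+φ₁/2)] = +0.6715;  Δφ = +0.2441 rad,  Δλ = -1.2578 rad
q = Δφ/Δψ = 0.3635
d = R·√(Δφ² + q²Δλ²) = 6369·0.51824 = 3301 km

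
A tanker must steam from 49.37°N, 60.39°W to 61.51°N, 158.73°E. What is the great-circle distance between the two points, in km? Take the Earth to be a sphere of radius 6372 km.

Haversine: a = sin²(Δφ/2)+cos φ₁ cos φ₂ sin²(Δλ/2) = 0.28698;  σ = 2·atan2(√a,√(1−a))
σ = 64.783° → d = Rσ = 6372·1.13068 = 7205 km

7205 km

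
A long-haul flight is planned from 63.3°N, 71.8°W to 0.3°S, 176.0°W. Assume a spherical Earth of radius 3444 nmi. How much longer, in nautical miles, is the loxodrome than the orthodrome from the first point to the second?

343 nmi

Great circle: cos σ = sin φ₁ sin φ₂ + cos φ₁ cos φ₂ cos Δλ,  σ = 1.6859 rad → d_gc = 5806.41 nmi
Rhumb line: Δψ = -1.4436, q = Δφ/Δψ = 0.7689, d_rh = R√(Δφ²+q²Δλ²) = 6148.92 nmi
Excess = 6148.92 − 5806.41 = 342.51 ≈ 343 nmi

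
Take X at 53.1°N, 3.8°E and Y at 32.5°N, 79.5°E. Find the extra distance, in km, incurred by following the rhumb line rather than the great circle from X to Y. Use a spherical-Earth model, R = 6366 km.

240 km

Great circle: cos σ = sin φ₁ sin φ₂ + cos φ₁ cos φ₂ cos Δλ,  σ = 0.9827 rad → d_gc = 6256.1 km
Rhumb line: Δψ = -0.4974, q = Δφ/Δψ = 0.7229, d_rh = R√(Δφ²+q²Δλ²) = 6496.4 km
Excess = 6496.4 − 6256.1 = 240.3 ≈ 240 km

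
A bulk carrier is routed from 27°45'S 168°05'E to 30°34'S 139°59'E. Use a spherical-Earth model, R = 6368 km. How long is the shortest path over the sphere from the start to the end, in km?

cos σ = sin φ₁ sin φ₂ + cos φ₁ cos φ₂ cos Δλ
      = sin(-27.75°)sin(-30.57°) + cos(-27.75°)cos(-30.57°)cos(-28.10°) = 0.9090
σ = 24.636° → d = Rσ = 6368·0.42999 = 2738 km

2738 km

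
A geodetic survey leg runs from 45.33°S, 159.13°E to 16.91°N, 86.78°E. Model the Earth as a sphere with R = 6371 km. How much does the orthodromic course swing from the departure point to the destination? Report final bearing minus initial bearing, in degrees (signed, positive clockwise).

+23.7°

Initial bearing θ₁ = atan2(sin Δλ cos φ₂, cos φ₁ sin φ₂ − sin φ₁ cos φ₂ cos Δλ) = 294.25°
Final bearing θ₂ = (initial bearing from the destination back to the start) + 180° = 317.94°
Δθ = θ₂ − θ₁ = +23.7°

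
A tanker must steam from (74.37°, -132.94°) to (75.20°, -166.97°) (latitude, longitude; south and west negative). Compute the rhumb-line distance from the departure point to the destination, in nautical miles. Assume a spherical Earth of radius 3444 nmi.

Δψ = ln[tan(π/4+φ₂/2)/tan(π/4+φ₁/2)] = +0.0552;  Δφ = +0.0145 rad,  Δλ = -0.5939 rad
q = Δφ/Δψ = 0.2624
d = R·√(Δφ² + q²Δλ²) = 3444·0.15651 = 539 nmi

539 nmi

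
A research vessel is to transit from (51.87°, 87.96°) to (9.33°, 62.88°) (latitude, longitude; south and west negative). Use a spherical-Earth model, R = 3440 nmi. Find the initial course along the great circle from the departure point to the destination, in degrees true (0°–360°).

N = sin Δλ·cos φ₂ = -0.4183;  D = cos φ₁ sin φ₂ − sin φ₁ cos φ₂ cos Δλ = -0.6029
initial course = atan2(N, D) = 214.75°

214.8°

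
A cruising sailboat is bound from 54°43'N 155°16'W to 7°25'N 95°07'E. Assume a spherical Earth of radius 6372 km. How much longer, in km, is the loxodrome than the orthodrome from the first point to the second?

653 km

Great circle: cos σ = sin φ₁ sin φ₂ + cos φ₁ cos φ₂ cos Δλ,  σ = 1.6578 rad → d_gc = 10563.7 km
Rhumb line: Δψ = -1.0158, q = Δφ/Δψ = 0.8127, d_rh = R√(Δφ²+q²Δλ²) = 11217.0 km
Excess = 11217.0 − 10563.7 = 653.3 ≈ 653 km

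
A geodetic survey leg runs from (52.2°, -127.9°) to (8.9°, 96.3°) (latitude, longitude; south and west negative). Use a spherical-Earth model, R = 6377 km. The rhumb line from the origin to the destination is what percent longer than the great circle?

Great circle: σ = 1.8880 rad → d_gc = Rσ = 12039.5 km
Rhumb: Δφ = -0.7557, Δλ = -2.3702, Δψ = -0.9159, q = Δφ/Δψ = 0.8251 → d_rh = R√(Δφ²+q²Δλ²) = 13370.3 km
Excess = (13370.3 − 12039.5) / 12039.5 = 1330.8 / 12039.5 = 11.054% ≈ 11.1%

11.1%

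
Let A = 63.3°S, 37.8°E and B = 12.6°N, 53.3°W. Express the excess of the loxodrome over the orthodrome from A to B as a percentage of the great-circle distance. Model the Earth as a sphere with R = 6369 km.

Great circle: σ = 1.7755 rad → d_gc = Rσ = 11308.3 km
Rhumb: Δφ = +1.3247, Δλ = -1.5900, Δψ = +1.6601, q = Δφ/Δψ = 0.7980 → d_rh = R√(Δφ²+q²Δλ²) = 11682.6 km
Excess = (11682.6 − 11308.3) / 11308.3 = 374.3 / 11308.3 = 3.31% ≈ 3.3%

3.3%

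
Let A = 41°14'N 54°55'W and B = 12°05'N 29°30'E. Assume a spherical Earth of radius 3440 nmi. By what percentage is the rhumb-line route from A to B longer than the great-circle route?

2.3%

Great circle: σ = 1.3597 rad → d_gc = Rσ = 4677.4 nmi
Rhumb: Δφ = -0.5088, Δλ = +1.4733, Δψ = -0.5788, q = Δφ/Δψ = 0.8790 → d_rh = R√(Δφ²+q²Δλ²) = 4786.5 nmi
Excess = (4786.5 − 4677.4) / 4677.4 = 109.1 / 4677.4 = 2.33% ≈ 2.3%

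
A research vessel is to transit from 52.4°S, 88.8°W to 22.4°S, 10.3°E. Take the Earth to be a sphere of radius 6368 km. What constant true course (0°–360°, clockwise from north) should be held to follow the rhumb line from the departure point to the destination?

68.6°

Meridional parts: M(φ₁)=-1.0776, M(φ₂)=-0.4013 → ΔM = +0.6762;  Δλ = +1.7296 rad
tan C = Δλ / ΔM = +2.5577 → C = 68.65°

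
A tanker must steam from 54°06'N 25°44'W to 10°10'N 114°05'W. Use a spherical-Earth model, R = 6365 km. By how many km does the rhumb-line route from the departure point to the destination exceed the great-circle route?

Great circle: cos σ = sin φ₁ sin φ₂ + cos φ₁ cos φ₂ cos Δλ,  σ = 1.4105 rad → d_gc = 8977.895 km
Rhumb line: Δψ = -0.9488, q = Δφ/Δψ = 0.8082, d_rh = R√(Δφ²+q²Δλ²) = 9313.405 km
Excess = 9313.405 − 8977.895 = 335.510 ≈ 336 km

336 km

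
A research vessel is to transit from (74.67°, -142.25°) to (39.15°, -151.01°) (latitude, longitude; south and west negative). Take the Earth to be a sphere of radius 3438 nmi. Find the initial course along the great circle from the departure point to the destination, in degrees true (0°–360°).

191.7°

N = sin Δλ·cos φ₂ = -0.1181;  D = cos φ₁ sin φ₂ − sin φ₁ cos φ₂ cos Δλ = -0.5723
initial course = atan2(N, D) = 191.66°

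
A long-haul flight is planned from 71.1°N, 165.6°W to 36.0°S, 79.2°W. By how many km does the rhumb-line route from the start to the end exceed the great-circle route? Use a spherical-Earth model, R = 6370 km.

Great circle: cos σ = sin φ₁ sin φ₂ + cos φ₁ cos φ₂ cos Δλ,  σ = 2.1408 rad → d_gc = 13636.9 km
Rhumb line: Δψ = -2.4674, q = Δφ/Δψ = 0.7576, d_rh = R√(Δφ²+q²Δλ²) = 13954.8 km
Excess = 13954.8 − 13636.9 = 317.9 ≈ 318 km

318 km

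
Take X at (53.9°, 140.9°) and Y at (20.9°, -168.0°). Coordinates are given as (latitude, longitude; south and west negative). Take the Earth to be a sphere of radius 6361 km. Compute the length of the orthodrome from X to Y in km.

5625 km

cos σ = sin φ₁ sin φ₂ + cos φ₁ cos φ₂ cos Δλ
      = sin(53.90°)sin(20.90°) + cos(53.90°)cos(20.90°)cos(51.10°) = 0.6339
σ = 50.662° → d = Rσ = 6361·0.88422 = 5625 km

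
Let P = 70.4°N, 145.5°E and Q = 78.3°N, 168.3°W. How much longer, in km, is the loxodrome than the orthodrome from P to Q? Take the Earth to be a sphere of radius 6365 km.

40 km

Great circle: cos σ = sin φ₁ sin φ₂ + cos φ₁ cos φ₂ cos Δλ,  σ = 0.2473 rad → d_gc = 1574.3 km
Rhumb line: Δψ = +0.5223, q = Δφ/Δψ = 0.2640, d_rh = R√(Δφ²+q²Δλ²) = 1614.3 km
Excess = 1614.3 − 1574.3 = 40.0 ≈ 40 km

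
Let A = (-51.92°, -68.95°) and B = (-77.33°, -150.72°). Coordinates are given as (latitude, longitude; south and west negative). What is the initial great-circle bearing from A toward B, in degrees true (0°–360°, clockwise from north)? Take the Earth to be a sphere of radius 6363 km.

N = sin Δλ·cos φ₂ = -0.2171;  D = cos φ₁ sin φ₂ − sin φ₁ cos φ₂ cos Δλ = -0.5770
initial course = atan2(N, D) = 200.62°

200.6°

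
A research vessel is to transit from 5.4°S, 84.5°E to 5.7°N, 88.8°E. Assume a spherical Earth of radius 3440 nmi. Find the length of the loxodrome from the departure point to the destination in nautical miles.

715 nmi

Rhumb course C = atan2(Δλ, Δψ) with Δψ = ln[tan(π/4+φ₂/2)/tan(π/4+φ₁/2)] = +0.1940, Δλ = +0.0750 → C = 21.15°
d = R·|Δφ| / |cos C| = 3440·0.19373 / 0.93267 = 715 nmi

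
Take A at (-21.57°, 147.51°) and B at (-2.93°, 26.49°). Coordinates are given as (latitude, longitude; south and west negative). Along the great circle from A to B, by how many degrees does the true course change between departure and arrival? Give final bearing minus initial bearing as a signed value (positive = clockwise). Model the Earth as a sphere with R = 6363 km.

+41.6°

Initial bearing θ₁ = atan2(sin Δλ cos φ₂, cos φ₁ sin φ₂ − sin φ₁ cos φ₂ cos Δλ) = 254.54°
Final bearing θ₂ = (initial bearing from the destination back to the start) + 180° = 296.17°
Δθ = θ₂ − θ₁ = +41.6°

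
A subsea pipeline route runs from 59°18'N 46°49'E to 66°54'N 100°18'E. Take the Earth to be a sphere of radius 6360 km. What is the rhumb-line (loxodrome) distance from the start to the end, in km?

2799 km

Δψ = ln[tan(π/4+φ₂/2)/tan(π/4+φ₁/2)] = +0.2951;  Δφ = +0.1326 rad,  Δλ = +0.9335 rad
q = Δφ/Δψ = 0.4495
d = R·√(Δφ² + q²Δλ²) = 6360·0.44007 = 2799 km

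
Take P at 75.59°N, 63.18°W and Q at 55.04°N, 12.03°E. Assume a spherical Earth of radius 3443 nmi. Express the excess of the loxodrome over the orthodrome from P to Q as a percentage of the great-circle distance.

Great circle: σ = 0.5914 rad → d_gc = Rσ = 2036.1 nmi
Rhumb: Δφ = -0.3587, Δλ = +1.3127, Δψ = -0.9127, q = Δφ/Δψ = 0.3930 → d_rh = R√(Δφ²+q²Δλ²) = 2163.1 nmi
Excess = (2163.1 − 2036.1) / 2036.1 = 127.0 / 2036.1 = 6.24% ≈ 6.2%

6.2%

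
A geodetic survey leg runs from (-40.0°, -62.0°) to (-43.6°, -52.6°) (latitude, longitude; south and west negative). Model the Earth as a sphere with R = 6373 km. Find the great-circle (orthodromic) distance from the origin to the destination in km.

876 km

Haversine: a = sin²(Δφ/2)+cos φ₁ cos φ₂ sin²(Δλ/2) = 0.00471;  σ = 2·atan2(√a,√(1−a))
σ = 7.872° → d = Rσ = 6373·0.13738 = 876 km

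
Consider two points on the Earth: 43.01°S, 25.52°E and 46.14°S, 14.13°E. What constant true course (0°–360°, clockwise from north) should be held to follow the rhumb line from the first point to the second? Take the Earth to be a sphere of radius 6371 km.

Meridional parts: M(φ₁)=-0.8331, M(φ₂)=-0.9098 → ΔM = -0.0767;  Δλ = -0.1988 rad
tan C = Δλ / ΔM = +2.5912 → C = 248.90°

248.9°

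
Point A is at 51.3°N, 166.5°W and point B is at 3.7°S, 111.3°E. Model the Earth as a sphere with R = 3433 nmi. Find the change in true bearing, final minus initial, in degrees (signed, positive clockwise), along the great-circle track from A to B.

At departure: θ₁ = atan2(sin Δλ cos φ₂, cos φ₁ sin φ₂ − sin φ₁ cos φ₂ cos Δλ) = 261.60°
At arrival: θ₂ = atan2(sin Δλ cos φ₁, −cos φ₂ sin φ₁ + sin φ₂ cos φ₁ cos Δλ) = 218.30°
Δθ = θ₂ − θ₁ = -43.3°

-43.3°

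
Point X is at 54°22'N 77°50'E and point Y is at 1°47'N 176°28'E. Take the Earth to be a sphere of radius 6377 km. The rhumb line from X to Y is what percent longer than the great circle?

Great circle: σ = 1.6330 rad → d_gc = Rσ = 10413.4 km
Rhumb: Δφ = -0.9178, Δλ = +1.7215, Δψ = -1.1040, q = Δφ/Δψ = 0.8313 → d_rh = R√(Δφ²+q²Δλ²) = 10841.4 km
Excess = (10841.4 − 10413.4) / 10413.4 = 428.0 / 10413.4 = 4.11% ≈ 4.1%

4.1%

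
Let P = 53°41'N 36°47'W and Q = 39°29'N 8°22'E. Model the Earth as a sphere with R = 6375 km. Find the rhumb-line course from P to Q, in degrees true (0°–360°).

Meridional parts: M(φ₁)=+1.1148, M(φ₂)=+0.7512 → ΔM = -0.3636;  Δλ = +0.7880 rad
tan C = Δλ / ΔM = -2.1671 → C = 114.77°

114.8°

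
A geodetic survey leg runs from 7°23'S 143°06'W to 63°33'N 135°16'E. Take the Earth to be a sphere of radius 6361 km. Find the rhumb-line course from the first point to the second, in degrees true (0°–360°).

317.9°

Meridional parts: M(φ₁)=-0.1292, M(φ₂)=+1.4481 → ΔM = +1.5774;  Δλ = -1.4248 rad
tan C = Δλ / ΔM = -0.9033 → C = 317.91°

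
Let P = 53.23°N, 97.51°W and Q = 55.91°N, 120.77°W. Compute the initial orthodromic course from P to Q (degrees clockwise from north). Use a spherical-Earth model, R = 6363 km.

290.6°

θ = atan2( sin Δλ·cos φ₂ ,  cos φ₁ sin φ₂ − sin φ₁ cos φ₂ cos Δλ )
  = atan2(-0.2213, +0.0832) = 290.61°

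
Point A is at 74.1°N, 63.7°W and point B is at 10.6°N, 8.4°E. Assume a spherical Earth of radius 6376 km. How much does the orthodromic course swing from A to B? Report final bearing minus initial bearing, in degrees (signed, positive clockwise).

+59.9°

At departure: θ₁ = atan2(sin Δλ cos φ₂, cos φ₁ sin φ₂ − sin φ₁ cos φ₂ cos Δλ) = 104.40°
At arrival: θ₂ = atan2(sin Δλ cos φ₁, −cos φ₂ sin φ₁ + sin φ₂ cos φ₁ cos Δλ) = 164.34°
Δθ = θ₂ − θ₁ = +59.9°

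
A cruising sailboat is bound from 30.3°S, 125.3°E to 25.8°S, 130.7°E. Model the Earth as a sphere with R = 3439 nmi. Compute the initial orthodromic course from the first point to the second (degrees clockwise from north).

θ = atan2( sin Δλ·cos φ₂ ,  cos φ₁ sin φ₂ − sin φ₁ cos φ₂ cos Δλ )
  = atan2(+0.0847, +0.0764) = 47.94°

47.9°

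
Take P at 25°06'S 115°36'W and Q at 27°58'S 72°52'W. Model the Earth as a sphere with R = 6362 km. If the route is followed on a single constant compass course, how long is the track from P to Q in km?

Rhumb course C = atan2(Δλ, Δψ) with Δψ = ln[tan(π/4+φ₂/2)/tan(π/4+φ₁/2)] = -0.0559, Δλ = +0.7458 → C = 94.29°
d = R·|Δφ| / |cos C| = 6362·0.05003 / 0.07478 = 4257 km

4257 km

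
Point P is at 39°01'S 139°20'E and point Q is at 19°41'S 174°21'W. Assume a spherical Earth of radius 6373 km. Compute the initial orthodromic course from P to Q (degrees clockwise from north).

θ = atan2( sin Δλ·cos φ₂ ,  cos φ₁ sin φ₂ − sin φ₁ cos φ₂ cos Δλ )
  = atan2(+0.6809, +0.1477) = 77.76°

77.8°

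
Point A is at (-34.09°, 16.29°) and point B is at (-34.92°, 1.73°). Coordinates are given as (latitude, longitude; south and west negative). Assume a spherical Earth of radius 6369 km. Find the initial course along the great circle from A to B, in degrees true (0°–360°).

N = sin Δλ·cos φ₂ = -0.2061;  D = cos φ₁ sin φ₂ − sin φ₁ cos φ₂ cos Δλ = -0.0292
initial course = atan2(N, D) = 261.92°

261.9°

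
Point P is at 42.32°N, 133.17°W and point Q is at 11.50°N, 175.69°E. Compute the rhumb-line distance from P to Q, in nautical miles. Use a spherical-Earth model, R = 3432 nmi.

3255 nmi

Rhumb course C = atan2(Δλ, Δψ) with Δψ = ln[tan(π/4+φ₂/2)/tan(π/4+φ₁/2)] = -0.6146, Δλ = -0.8926 → C = 235.45°
d = R·|Δφ| / |cos C| = 3432·0.53791 / 0.56715 = 3255 nmi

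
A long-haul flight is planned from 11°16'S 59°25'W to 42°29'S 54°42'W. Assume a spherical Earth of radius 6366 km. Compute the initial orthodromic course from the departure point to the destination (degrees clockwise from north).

173.3°

θ = atan2( sin Δλ·cos φ₂ ,  cos φ₁ sin φ₂ − sin φ₁ cos φ₂ cos Δλ )
  = atan2(+0.0606, -0.5188) = 173.33°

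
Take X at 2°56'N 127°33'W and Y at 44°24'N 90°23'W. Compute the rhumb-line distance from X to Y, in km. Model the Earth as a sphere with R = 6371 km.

5892 km

Rhumb course C = atan2(Δλ, Δψ) with Δψ = ln[tan(π/4+φ₂/2)/tan(π/4+φ₁/2)] = +0.8154, Δλ = +0.6487 → C = 38.50°
d = R·|Δφ| / |cos C| = 6371·0.72373 / 0.78258 = 5892 km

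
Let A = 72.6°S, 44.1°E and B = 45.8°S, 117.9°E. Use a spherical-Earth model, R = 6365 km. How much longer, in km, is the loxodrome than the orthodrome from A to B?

256 km

Great circle: cos σ = sin φ₁ sin φ₂ + cos φ₁ cos φ₂ cos Δλ,  σ = 0.7343 rad → d_gc = 4674.1 km
Rhumb line: Δψ = +0.9759, q = Δφ/Δψ = 0.4793, d_rh = R√(Δφ²+q²Δλ²) = 4929.9 km
Excess = 4929.9 − 4674.1 = 255.8 ≈ 256 km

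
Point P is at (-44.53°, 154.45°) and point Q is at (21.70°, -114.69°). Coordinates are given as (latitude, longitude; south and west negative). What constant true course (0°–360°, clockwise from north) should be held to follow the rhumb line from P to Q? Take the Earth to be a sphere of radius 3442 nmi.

51.6°

Meridional parts: M(φ₁)=-0.8698, M(φ₂)=+0.3881 → ΔM = +1.2579;  Δλ = +1.5858 rad
tan C = Δλ / ΔM = +1.2606 → C = 51.58°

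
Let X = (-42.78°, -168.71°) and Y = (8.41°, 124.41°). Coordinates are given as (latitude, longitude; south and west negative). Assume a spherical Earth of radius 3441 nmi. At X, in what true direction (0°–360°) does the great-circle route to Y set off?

292.2°

N = sin Δλ·cos φ₂ = -0.9098;  D = cos φ₁ sin φ₂ − sin φ₁ cos φ₂ cos Δλ = +0.3712
initial course = atan2(N, D) = 292.19°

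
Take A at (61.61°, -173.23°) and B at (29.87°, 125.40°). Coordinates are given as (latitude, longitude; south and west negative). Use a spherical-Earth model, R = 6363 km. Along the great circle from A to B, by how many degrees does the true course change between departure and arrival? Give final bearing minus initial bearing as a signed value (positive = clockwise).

Initial bearing θ₁ = atan2(sin Δλ cos φ₂, cos φ₁ sin φ₂ − sin φ₁ cos φ₂ cos Δλ) = 260.40°
Final bearing θ₂ = (initial bearing from the destination back to the start) + 180° = 212.73°
Δθ = θ₂ − θ₁ = -47.7°

-47.7°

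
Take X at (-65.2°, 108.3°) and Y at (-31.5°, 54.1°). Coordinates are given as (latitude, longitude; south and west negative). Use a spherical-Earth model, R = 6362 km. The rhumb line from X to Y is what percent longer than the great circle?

Great circle: σ = 0.8182 rad → d_gc = Rσ = 5205.5 km
Rhumb: Δφ = +0.5882, Δλ = -0.9460, Δψ = +0.9350, q = Δφ/Δψ = 0.6291 → d_rh = R√(Δφ²+q²Δλ²) = 5323.2 km
Excess = (5323.2 − 5205.5) / 5205.5 = 117.7 / 5205.5 = 2.26% ≈ 2.3%

2.3%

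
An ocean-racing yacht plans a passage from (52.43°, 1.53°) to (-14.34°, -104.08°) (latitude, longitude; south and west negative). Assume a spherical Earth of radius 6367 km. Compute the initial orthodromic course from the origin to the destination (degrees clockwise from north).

N = sin Δλ·cos φ₂ = -0.9331;  D = cos φ₁ sin φ₂ − sin φ₁ cos φ₂ cos Δλ = +0.0556
initial course = atan2(N, D) = 273.41°

273.4°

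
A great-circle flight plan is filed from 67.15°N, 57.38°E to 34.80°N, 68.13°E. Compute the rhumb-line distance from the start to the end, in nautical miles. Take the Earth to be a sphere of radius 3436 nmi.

Δψ = ln[tan(π/4+φ₂/2)/tan(π/4+φ₁/2)] = -0.9505;  Δφ = -0.5646 rad,  Δλ = +0.1876 rad
q = Δφ/Δψ = 0.5940
d = R·√(Δφ² + q²Δλ²) = 3436·0.57551 = 1977 nmi

1977 nmi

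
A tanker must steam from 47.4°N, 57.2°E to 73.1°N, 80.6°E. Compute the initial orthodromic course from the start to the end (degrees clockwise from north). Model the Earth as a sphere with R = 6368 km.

14.4°

θ = atan2( sin Δλ·cos φ₂ ,  cos φ₁ sin φ₂ − sin φ₁ cos φ₂ cos Δλ )
  = atan2(+0.1155, +0.4513) = 14.35°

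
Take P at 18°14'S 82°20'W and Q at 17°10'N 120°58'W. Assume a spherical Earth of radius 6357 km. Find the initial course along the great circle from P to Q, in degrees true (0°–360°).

N = sin Δλ·cos φ₂ = -0.5965;  D = cos φ₁ sin φ₂ − sin φ₁ cos φ₂ cos Δλ = +0.5139
initial course = atan2(N, D) = 310.74°

310.7°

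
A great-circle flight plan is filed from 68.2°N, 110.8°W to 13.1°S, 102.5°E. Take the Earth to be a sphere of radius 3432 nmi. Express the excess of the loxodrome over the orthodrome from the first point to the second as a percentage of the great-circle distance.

Great circle: σ = 2.1092 rad → d_gc = Rσ = 7238.7 nmi
Rhumb: Δφ = -1.4190, Δλ = -2.5604, Δψ = -1.8780, q = Δφ/Δψ = 0.7556 → d_rh = R√(Δφ²+q²Δλ²) = 8234.0 nmi
Excess = (8234.0 − 7238.7) / 7238.7 = 995.3 / 7238.7 = 13.7497% ≈ 13.7%

13.7%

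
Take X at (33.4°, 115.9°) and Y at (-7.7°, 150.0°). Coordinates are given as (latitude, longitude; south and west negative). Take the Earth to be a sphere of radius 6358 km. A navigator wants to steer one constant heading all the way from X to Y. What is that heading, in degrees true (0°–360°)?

141.7°

Meridional parts: M(φ₁)=+0.6191, M(φ₂)=-0.1348 → ΔM = -0.7539;  Δλ = +0.5952 rad
tan C = Δλ / ΔM = -0.7895 → C = 141.71°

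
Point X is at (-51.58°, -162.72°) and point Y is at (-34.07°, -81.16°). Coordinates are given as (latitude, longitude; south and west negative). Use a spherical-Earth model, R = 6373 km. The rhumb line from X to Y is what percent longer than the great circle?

Great circle: σ = 1.0304 rad → d_gc = Rσ = 6566.9 km
Rhumb: Δφ = +0.3056, Δλ = +1.4235, Δψ = +0.4212, q = Δφ/Δψ = 0.7256 → d_rh = R√(Δφ²+q²Δλ²) = 6864.7 km
Excess = (6864.7 − 6566.9) / 6566.9 = 297.8 / 6566.9 = 4.53% ≈ 4.5%

4.5%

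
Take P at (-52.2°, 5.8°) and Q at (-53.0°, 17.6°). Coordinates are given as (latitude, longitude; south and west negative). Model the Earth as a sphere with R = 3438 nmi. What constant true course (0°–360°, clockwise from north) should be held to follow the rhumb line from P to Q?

Δψ = ln[tan(π/4+φ₂/2)/tan(π/4+φ₁/2)] = -0.0230
Δλ = +0.2059 rad (taken the short way round)
course = atan2(Δλ, Δψ) = 96.37°

96.4°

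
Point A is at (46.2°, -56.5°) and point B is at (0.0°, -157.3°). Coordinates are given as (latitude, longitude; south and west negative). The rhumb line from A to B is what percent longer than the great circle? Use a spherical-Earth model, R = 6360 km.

Great circle: σ = 1.7009 rad → d_gc = Rσ = 10817.5 km
Rhumb: Δφ = -0.8063, Δλ = -1.7593, Δψ = -0.9113, q = Δφ/Δψ = 0.8848 → d_rh = R√(Δφ²+q²Δλ²) = 11149.7 km
Excess = (11149.7 − 10817.5) / 10817.5 = 332.2 / 10817.5 = 3.07% ≈ 3.1%

3.1%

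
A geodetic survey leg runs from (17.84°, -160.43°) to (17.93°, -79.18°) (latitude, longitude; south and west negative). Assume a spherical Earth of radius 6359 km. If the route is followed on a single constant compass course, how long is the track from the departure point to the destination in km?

Δψ = ln[tan(π/4+φ₂/2)/tan(π/4+φ₁/2)] = +0.0017;  Δφ = +0.0016 rad,  Δλ = +1.4181 rad
q = Δφ/Δψ = 0.9517
d = R·√(Δφ² + q²Δλ²) = 6359·1.34955 = 8582 km

8582 km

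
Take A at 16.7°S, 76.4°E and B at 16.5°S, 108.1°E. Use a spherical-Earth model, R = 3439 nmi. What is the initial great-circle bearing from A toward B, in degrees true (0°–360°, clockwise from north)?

94.3°

θ = atan2( sin Δλ·cos φ₂ ,  cos φ₁ sin φ₂ − sin φ₁ cos φ₂ cos Δλ )
  = atan2(+0.5038, -0.0376) = 94.27°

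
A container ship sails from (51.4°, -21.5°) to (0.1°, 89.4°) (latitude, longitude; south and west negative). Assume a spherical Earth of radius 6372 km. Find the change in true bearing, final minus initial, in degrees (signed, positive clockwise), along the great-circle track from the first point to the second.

At departure: θ₁ = atan2(sin Δλ cos φ₂, cos φ₁ sin φ₂ − sin φ₁ cos φ₂ cos Δλ) = 73.32°
At arrival: θ₂ = atan2(sin Δλ cos φ₁, −cos φ₂ sin φ₁ + sin φ₂ cos φ₁ cos Δλ) = 143.30°
Δθ = θ₂ − θ₁ = +70.0°

+70.0°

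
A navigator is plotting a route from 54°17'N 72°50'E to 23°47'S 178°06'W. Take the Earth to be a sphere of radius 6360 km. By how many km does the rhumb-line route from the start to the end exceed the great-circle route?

336 km

Great circle: cos σ = sin φ₁ sin φ₂ + cos φ₁ cos φ₂ cos Δλ,  σ = 2.0966 rad → d_gc = 13334.6 km
Rhumb line: Δψ = -1.5602, q = Δφ/Δψ = 0.8733, d_rh = R√(Δφ²+q²Δλ²) = 13670.4 km
Excess = 13670.4 − 13334.6 = 335.8 ≈ 336 km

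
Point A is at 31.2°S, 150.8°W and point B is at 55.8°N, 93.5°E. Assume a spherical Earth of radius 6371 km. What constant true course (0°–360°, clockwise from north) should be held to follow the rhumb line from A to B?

311.0°

Δψ = ln[tan(π/4+φ₂/2)/tan(π/4+φ₁/2)] = +1.7525
Δλ = -2.0193 rad (taken the short way round)
course = atan2(Δλ, Δψ) = 310.95°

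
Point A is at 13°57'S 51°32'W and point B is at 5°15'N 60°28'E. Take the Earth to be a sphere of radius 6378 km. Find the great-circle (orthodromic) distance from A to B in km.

Haversine: a = sin²(Δφ/2)+cos φ₁ cos φ₂ sin²(Δλ/2) = 0.69205;  σ = 2·atan2(√a,√(1−a))
σ = 112.587° → d = Rσ = 6378·1.96502 = 12533 km

12533 km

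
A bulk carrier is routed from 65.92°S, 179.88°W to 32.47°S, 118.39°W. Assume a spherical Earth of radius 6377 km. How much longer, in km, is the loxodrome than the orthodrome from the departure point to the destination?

Great circle: cos σ = sin φ₁ sin φ₂ + cos φ₁ cos φ₂ cos Δλ,  σ = 0.8574 rad → d_gc = 5467.3 km
Rhumb line: Δψ = +0.9454, q = Δφ/Δψ = 0.6175, d_rh = R√(Δφ²+q²Δλ²) = 5632.2 km
Excess = 5632.2 − 5467.3 = 164.9 ≈ 165 km

165 km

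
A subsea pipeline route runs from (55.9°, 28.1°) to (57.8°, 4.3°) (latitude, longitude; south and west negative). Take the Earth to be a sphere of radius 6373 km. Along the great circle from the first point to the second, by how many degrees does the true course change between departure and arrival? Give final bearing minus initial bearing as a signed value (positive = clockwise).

At departure: θ₁ = atan2(sin Δλ cos φ₂, cos φ₁ sin φ₂ − sin φ₁ cos φ₂ cos Δλ) = 288.19°
At arrival: θ₂ = atan2(sin Δλ cos φ₁, −cos φ₂ sin φ₁ + sin φ₂ cos φ₁ cos Δλ) = 268.18°
Δθ = θ₂ − θ₁ = -20.0°

-20.0°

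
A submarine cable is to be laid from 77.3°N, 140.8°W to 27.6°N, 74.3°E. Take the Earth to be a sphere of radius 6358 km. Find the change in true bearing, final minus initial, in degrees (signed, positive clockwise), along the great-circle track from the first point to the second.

At departure: θ₁ = atan2(sin Δλ cos φ₂, cos φ₁ sin φ₂ − sin φ₁ cos φ₂ cos Δλ) = 327.80°
At arrival: θ₂ = atan2(sin Δλ cos φ₁, −cos φ₂ sin φ₁ + sin φ₂ cos φ₁ cos Δλ) = 187.60°
Δθ = θ₂ − θ₁ = -140.2°

-140.2°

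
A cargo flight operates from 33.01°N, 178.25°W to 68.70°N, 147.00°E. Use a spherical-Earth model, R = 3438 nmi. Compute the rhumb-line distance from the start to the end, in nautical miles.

Rhumb course C = atan2(Δλ, Δψ) with Δψ = ln[tan(π/4+φ₂/2)/tan(π/4+φ₁/2)] = +1.0601, Δλ = -0.6065 → C = 330.23°
d = R·|Δφ| / |cos C| = 3438·0.62291 / 0.86799 = 2467 nmi

2467 nmi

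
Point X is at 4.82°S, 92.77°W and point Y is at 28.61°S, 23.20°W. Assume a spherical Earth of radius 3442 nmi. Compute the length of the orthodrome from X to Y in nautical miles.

cos σ = sin φ₁ sin φ₂ + cos φ₁ cos φ₂ cos Δλ
      = sin(-4.82°)sin(-28.61°) + cos(-4.82°)cos(-28.61°)cos(69.57°) = 0.3456
σ = 69.782° → d = Rσ = 3442·1.21793 = 4192 nmi

4192 nmi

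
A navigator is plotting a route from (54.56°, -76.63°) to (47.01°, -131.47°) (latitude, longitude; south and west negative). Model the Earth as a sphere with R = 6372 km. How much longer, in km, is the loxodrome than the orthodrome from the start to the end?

Great circle: cos σ = sin φ₁ sin φ₂ + cos φ₁ cos φ₂ cos Δλ,  σ = 0.6030 rad → d_gc = 3842.4 km
Rhumb line: Δψ = -0.2090, q = Δφ/Δψ = 0.6304, d_rh = R√(Δφ²+q²Δλ²) = 3935.3 km
Excess = 3935.3 − 3842.4 = 92.9 ≈ 93 km

93 km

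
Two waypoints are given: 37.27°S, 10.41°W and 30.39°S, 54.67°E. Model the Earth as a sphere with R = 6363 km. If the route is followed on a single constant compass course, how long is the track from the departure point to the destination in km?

6045 km

Rhumb course C = atan2(Δλ, Δψ) with Δψ = ln[tan(π/4+φ₂/2)/tan(π/4+φ₁/2)] = +0.1447, Δλ = +1.1359 → C = 82.74°
d = R·|Δφ| / |cos C| = 6363·0.12008 / 0.12639 = 6045 km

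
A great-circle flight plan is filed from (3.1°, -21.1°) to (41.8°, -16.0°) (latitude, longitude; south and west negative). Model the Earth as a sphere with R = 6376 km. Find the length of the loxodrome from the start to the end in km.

4337 km

Rhumb course C = atan2(Δλ, Δψ) with Δψ = ln[tan(π/4+φ₂/2)/tan(π/4+φ₁/2)] = +0.7503, Δλ = +0.0890 → C = 6.77°
d = R·|Δφ| / |cos C| = 6376·0.67544 / 0.99304 = 4337 km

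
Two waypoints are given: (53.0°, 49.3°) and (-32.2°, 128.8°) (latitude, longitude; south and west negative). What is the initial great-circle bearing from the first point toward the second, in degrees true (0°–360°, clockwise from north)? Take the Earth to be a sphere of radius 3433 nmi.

N = sin Δλ·cos φ₂ = +0.8320;  D = cos φ₁ sin φ₂ − sin φ₁ cos φ₂ cos Δλ = -0.4438
initial course = atan2(N, D) = 118.08°

118.1°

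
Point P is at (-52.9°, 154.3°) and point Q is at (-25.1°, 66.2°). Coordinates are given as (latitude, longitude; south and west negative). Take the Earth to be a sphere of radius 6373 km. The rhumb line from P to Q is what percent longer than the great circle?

Great circle: σ = 1.2063 rad → d_gc = Rσ = 7688.0 km
Rhumb: Δφ = +0.4852, Δλ = -1.5376, Δψ = +0.6391, q = Δφ/Δψ = 0.7592 → d_rh = R√(Δφ²+q²Δλ²) = 8056.3 km
Excess = (8056.3 − 7688.0) / 7688.0 = 368.3 / 7688.0 = 4.79% ≈ 4.8%

4.8%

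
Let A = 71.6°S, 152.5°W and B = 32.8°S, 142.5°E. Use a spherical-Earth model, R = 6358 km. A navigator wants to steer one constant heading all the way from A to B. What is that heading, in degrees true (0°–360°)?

316.9°

Meridional parts: M(φ₁)=-1.8204, M(φ₂)=-0.6066 → ΔM = +1.2138;  Δλ = -1.1345 rad
tan C = Δλ / ΔM = -0.9346 → C = 316.94°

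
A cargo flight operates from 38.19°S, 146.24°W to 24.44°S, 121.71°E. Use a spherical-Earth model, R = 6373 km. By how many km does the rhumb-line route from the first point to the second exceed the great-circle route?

313 km

Great circle: cos σ = sin φ₁ sin φ₂ + cos φ₁ cos φ₂ cos Δλ,  σ = 1.3385 rad → d_gc = 8530.29 km
Rhumb line: Δψ = +0.2821, q = Δφ/Δψ = 0.8507, d_rh = R√(Δφ²+q²Δλ²) = 8843.75 km
Excess = 8843.75 − 8530.29 = 313.46 ≈ 313 km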